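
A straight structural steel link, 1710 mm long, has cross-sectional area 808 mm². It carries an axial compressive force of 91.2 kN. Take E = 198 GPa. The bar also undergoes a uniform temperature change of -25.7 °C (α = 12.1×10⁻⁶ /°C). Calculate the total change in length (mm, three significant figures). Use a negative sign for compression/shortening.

-1.51 mm

δ_mech = NL/(AE) = -91200·1710/(808·198000) = -0.9748 mm.
δ_thermal = αLΔT = 12.1e-6·1710·-25.7 = -0.5318 mm.
δ = δ_mech + δ_thermal = -1.507 mm.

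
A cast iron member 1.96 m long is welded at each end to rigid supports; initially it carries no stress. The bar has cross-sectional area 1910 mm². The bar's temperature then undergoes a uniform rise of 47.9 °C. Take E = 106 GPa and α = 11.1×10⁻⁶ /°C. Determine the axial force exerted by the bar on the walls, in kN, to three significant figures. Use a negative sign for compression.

-108 kN

Free thermal expansion αLΔT = 11.1e-6 · 1960 · 47.9 = 1.042 mm.
The walls impose strain ε = −(1.042)/1960 = -5.3169e-04; σ = Eε = 106000 · -5.3169e-04 = -56.36 MPa.
Wall reaction R = σ·A = -56.36·1910 = -107600 N = -107.6 kN.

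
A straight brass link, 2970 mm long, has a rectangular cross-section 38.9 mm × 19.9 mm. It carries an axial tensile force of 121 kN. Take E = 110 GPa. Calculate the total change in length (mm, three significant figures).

A = 774.1 mm².
δ_mech = NL/(AE) = 121000·2970/(774.1·110000) = 4.22 mm.

4.22 mm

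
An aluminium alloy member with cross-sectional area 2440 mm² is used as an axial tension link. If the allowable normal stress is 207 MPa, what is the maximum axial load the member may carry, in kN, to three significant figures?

505 kN

P_max = σ_allow · A = 207 · 2440 = 505100 N = 505.1 kN.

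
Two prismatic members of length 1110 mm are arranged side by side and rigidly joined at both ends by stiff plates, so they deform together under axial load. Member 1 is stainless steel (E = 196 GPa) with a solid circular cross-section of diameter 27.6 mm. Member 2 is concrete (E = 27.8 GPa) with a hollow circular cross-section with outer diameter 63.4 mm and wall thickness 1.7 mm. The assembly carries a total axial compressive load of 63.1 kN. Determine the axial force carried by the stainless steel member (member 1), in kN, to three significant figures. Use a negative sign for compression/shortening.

-58.5 kN

A_1 = 598.3 mm².
A_2 = 329.5 mm².
Equal strain + equilibrium ⇒ each member carries load in proportion to AE: A₁E₁ = 117300000 N, A₂E₂ = 9161000 N, ΣAE = 126400000 N.
F₁ = P·A₁E₁/ΣAE = -63100·117300000/126400000 = -58530 N.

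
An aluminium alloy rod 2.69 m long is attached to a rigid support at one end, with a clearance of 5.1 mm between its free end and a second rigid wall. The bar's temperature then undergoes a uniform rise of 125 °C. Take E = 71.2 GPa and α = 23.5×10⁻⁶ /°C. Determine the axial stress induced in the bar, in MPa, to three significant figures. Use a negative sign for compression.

Free thermal expansion αLΔT = 23.5e-6 · 2690 · 125 = 7.902 mm.
The walls engage after the gap closes; constrained expansion = 7.902 − 5.1 = 2.802 mm.
The walls impose strain ε = −(2.802)/2690 = -1.0416e-03; σ = Eε = 71200 · -1.0416e-03 = -74.16 MPa.

-74.2 MPa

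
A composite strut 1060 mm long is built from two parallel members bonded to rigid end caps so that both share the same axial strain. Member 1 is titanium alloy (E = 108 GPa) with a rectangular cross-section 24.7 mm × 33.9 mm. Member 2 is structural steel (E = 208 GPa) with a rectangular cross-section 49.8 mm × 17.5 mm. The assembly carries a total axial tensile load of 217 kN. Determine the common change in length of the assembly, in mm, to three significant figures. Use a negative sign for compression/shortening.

A_1 = 837.3 mm².
A_2 = 871.5 mm².
Equal strain + equilibrium ⇒ each member carries load in proportion to AE: A₁E₁ = 90430000 N, A₂E₂ = 181300000 N, ΣAE = 271700000 N.
δ = PL/ΣAE = 217000·1060/271700000 = 0.8466 mm.

0.847 mm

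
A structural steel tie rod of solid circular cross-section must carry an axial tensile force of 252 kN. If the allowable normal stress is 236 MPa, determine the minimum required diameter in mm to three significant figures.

Required area A ≥ P/σ_allow = 252000/236 = 1068 mm².
For a solid circular section, d ≥ √(4A/π) = 36.87 mm.

36.9 mm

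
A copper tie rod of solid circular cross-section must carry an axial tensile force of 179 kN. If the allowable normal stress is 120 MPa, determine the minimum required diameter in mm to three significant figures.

Required area A ≥ P/σ_allow = 179000/120 = 1492 mm².
For a solid circular section, d ≥ √(4A/π) = 43.58 mm.

43.6 mm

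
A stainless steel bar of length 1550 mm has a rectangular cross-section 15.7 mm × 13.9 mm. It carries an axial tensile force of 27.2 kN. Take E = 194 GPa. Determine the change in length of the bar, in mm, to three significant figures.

A = 218.2 mm².
δ_mech = NL/(AE) = 27200·1550/(218.2·194000) = 0.9958 mm.

0.996 mm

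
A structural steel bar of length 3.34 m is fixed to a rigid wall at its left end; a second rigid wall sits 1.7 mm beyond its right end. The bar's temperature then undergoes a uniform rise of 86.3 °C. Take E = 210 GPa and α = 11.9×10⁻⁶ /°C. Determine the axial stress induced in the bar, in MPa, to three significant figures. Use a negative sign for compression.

-109 MPa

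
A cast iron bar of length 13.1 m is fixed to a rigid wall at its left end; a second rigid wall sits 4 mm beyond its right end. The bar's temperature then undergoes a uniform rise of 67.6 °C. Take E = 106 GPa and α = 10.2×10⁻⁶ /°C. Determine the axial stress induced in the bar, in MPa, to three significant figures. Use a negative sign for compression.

-40.7 MPa

Free thermal expansion αLΔT = 10.2e-6 · 13100 · 67.6 = 9.033 mm.
The walls engage after the gap closes; constrained expansion = 9.033 − 4 = 5.033 mm.
The walls impose strain ε = −(5.033)/13100 = -3.8418e-04; σ = Eε = 106000 · -3.8418e-04 = -40.72 MPa.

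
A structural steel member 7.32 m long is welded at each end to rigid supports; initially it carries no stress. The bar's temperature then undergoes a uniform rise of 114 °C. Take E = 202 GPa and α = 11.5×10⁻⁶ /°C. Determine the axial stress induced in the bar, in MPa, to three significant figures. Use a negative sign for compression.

Free thermal expansion αLΔT = 11.5e-6 · 7320 · 114 = 9.597 mm.
The walls impose strain ε = −(9.597)/7320 = -1.3110e-03; σ = Eε = 202000 · -1.3110e-03 = -264.8 MPa.

-265 MPa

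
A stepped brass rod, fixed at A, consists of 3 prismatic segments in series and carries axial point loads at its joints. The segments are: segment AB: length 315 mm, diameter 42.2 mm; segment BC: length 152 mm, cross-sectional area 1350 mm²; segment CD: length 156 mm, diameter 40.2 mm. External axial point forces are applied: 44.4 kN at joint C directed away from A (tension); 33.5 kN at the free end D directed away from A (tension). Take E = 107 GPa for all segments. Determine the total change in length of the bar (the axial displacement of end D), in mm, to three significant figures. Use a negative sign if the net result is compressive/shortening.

0.284 mm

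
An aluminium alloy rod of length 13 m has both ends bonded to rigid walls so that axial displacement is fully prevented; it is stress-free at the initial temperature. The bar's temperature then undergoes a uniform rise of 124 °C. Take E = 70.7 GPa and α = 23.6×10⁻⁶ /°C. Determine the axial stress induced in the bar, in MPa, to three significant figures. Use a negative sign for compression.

-207 MPa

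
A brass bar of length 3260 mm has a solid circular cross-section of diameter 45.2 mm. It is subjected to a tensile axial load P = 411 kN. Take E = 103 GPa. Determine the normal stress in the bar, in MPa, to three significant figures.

A = 1605 mm².
σ = N/A = 411000/1605 = 256.1 MPa.

256 MPa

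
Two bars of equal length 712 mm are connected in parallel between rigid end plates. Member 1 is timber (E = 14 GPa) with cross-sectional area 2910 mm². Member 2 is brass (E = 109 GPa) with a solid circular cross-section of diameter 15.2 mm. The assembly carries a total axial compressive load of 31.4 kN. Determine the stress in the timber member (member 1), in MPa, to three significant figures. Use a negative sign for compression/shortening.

-7.26 MPa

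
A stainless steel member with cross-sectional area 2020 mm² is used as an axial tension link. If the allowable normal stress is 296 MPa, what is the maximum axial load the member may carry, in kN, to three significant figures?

P_max = σ_allow · A = 296 · 2020 = 597900 N = 597.9 kN.

598 kN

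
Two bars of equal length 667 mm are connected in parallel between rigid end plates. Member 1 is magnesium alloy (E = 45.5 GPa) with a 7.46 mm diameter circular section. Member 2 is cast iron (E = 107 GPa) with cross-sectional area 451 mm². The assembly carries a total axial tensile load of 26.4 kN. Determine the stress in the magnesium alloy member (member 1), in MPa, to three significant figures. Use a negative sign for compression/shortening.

A_1 = 43.71 mm².
Equal strain + equilibrium ⇒ each member carries load in proportion to AE: A₁E₁ = 1989000 N, A₂E₂ = 48260000 N, ΣAE = 50250000 N.
σ₁ = P·E₁/ΣAE = 26400·45500/50250000 = 23.91 MPa.

23.9 MPa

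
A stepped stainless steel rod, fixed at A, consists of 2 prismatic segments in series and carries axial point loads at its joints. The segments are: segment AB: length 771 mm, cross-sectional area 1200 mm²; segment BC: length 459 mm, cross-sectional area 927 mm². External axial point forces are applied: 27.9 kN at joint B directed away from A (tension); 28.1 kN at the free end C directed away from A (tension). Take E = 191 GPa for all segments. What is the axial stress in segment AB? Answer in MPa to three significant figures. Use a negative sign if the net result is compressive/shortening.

Internal axial forces (sectioning from the free end, tension +): N_BC = 28.1 kN, N_AB = 56 kN.
σ_AB = N_AB/A_AB = 56000/1200 = 46.67 MPa.

46.7 MPa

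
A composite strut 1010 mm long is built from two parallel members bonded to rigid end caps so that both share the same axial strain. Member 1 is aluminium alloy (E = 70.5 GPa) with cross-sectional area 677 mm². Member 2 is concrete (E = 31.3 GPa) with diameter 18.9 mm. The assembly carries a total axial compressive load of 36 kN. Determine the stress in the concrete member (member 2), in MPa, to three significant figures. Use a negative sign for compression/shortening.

-19.9 MPa

A_2 = 280.6 mm².
Equal strain + equilibrium ⇒ each member carries load in proportion to AE: A₁E₁ = 47730000 N, A₂E₂ = 8781000 N, ΣAE = 56510000 N.
σ₂ = P·E₂/ΣAE = -36000·31300/56510000 = -19.94 MPa.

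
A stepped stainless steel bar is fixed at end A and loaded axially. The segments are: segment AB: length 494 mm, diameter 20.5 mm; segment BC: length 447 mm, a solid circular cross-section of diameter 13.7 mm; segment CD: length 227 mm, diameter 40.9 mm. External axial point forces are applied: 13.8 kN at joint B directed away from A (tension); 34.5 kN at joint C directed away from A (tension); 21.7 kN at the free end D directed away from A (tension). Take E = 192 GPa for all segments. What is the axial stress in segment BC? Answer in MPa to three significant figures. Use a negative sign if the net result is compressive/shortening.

Internal axial forces (sectioning from the free end, tension +): N_CD = 21.7 kN, N_BC = 56.2 kN, N_AB = 70 kN.
A_BC = 147.4 mm².
σ_BC = N_BC/A_BC = 56200/147.4 = 381.2 MPa.

381 MPa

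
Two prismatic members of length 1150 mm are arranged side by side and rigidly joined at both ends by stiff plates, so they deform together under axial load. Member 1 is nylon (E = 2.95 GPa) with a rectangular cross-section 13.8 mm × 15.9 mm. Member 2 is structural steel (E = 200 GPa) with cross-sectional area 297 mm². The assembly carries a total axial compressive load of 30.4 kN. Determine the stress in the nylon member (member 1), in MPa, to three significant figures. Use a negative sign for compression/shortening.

-1.49 MPa

A_1 = 219.4 mm².
Equal strain + equilibrium ⇒ each member carries load in proportion to AE: A₁E₁ = 647300 N, A₂E₂ = 59400000 N, ΣAE = 60050000 N.
σ₁ = P·E₁/ΣAE = -30400·2950/60050000 = -1.493 MPa.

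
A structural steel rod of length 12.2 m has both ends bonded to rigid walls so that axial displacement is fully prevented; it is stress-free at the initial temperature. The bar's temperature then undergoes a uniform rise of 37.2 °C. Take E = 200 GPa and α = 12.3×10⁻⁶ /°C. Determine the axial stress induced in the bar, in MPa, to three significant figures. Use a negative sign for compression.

-91.5 MPa

Free thermal expansion αLΔT = 12.3e-6 · 12200 · 37.2 = 5.582 mm.
The walls impose strain ε = −(5.582)/12200 = -4.5756e-04; σ = Eε = 200000 · -4.5756e-04 = -91.51 MPa.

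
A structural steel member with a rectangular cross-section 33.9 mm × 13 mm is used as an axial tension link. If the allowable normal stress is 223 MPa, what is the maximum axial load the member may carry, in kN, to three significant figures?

A = 440.7 mm².
P_max = σ_allow · A = 223 · 440.7 = 98280 N = 98.28 kN.

98.3 kN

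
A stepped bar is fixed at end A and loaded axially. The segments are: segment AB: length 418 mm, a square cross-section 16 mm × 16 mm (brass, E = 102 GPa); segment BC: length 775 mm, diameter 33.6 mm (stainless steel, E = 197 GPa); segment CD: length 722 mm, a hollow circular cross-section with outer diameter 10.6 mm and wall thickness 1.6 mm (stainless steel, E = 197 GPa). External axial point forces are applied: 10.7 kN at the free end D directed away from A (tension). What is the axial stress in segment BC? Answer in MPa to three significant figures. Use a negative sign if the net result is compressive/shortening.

Internal axial forces (sectioning from the free end, tension +): N_CD = 10.7 kN, N_BC = 10.7 kN, N_AB = 10.7 kN.
A_BC = 886.7 mm².
σ_BC = N_BC/A_BC = 10700/886.7 = 12.07 MPa.

12.1 MPa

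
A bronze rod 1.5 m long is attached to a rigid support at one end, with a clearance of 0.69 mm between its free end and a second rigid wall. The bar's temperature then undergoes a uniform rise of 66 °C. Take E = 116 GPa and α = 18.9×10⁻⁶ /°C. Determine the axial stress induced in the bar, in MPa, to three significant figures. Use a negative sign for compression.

Free thermal expansion αLΔT = 18.9e-6 · 1500 · 66 = 1.871 mm.
The walls engage after the gap closes; constrained expansion = 1.871 − 0.69 = 1.181 mm.
The walls impose strain ε = −(1.181)/1500 = -7.8740e-04; σ = Eε = 116000 · -7.8740e-04 = -91.34 MPa.

-91.3 MPa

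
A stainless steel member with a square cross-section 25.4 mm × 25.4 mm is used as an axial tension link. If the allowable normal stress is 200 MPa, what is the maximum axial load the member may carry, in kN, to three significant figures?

A = 645.2 mm².
P_max = σ_allow · A = 200 · 645.2 = 129000 N = 129 kN.

129 kN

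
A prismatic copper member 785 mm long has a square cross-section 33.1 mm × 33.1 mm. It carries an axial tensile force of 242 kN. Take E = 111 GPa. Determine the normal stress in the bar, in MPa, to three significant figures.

A = 1096 mm².
σ = N/A = 242000/1096 = 220.9 MPa.

221 MPa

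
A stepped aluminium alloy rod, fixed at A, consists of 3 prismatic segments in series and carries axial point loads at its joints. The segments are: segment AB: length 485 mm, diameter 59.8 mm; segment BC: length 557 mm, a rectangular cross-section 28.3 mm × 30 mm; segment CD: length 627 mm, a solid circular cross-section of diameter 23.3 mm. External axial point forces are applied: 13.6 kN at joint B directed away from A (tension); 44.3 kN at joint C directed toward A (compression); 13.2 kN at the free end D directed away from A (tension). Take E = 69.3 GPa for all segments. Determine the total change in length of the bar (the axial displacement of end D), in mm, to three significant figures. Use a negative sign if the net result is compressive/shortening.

Internal axial forces (sectioning from the free end, tension +): N_CD = 13.2 kN, N_BC = -31.1 kN, N_AB = -17.5 kN.
A_AB = 2809 mm².
A_BC = 849 mm².
A_CD = 426.4 mm².
δ_AB = -17500·485/(2809·69300) = -0.04361 mm
δ_BC = -31100·557/(849·69300) = -0.2944 mm
δ_CD = 13200·627/(426.4·69300) = 0.2801 mm
δ = Σδ_i = -0.05794 mm.

-0.0579 mm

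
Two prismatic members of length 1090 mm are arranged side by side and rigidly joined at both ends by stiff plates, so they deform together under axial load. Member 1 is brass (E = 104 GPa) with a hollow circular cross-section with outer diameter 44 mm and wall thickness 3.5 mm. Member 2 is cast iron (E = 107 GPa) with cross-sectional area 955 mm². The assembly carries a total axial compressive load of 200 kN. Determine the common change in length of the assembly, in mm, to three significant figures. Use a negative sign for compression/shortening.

-1.47 mm

A_1 = 445.3 mm².
Equal strain + equilibrium ⇒ each member carries load in proportion to AE: A₁E₁ = 46310000 N, A₂E₂ = 102200000 N, ΣAE = 148500000 N.
δ = PL/ΣAE = -200000·1090/148500000 = -1.468 mm.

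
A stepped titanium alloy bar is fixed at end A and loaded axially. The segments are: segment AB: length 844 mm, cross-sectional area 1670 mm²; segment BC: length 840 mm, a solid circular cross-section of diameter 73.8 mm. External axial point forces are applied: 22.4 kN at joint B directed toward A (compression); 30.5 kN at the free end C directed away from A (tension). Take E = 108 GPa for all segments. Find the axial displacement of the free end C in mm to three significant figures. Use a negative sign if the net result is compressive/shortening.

0.0934 mm

Internal axial forces (sectioning from the free end, tension +): N_BC = 30.5 kN, N_AB = 8.1 kN.
A_BC = 4278 mm².
δ_AB = 8100·844/(1670·108000) = 0.0379 mm
δ_BC = 30500·840/(4278·108000) = 0.05546 mm
δ = Σδ_i = 0.09336 mm.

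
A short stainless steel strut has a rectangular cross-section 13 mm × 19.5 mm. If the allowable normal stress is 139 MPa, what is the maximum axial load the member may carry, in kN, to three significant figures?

A = 253.5 mm².
P_max = σ_allow · A = 139 · 253.5 = 35240 N = 35.24 kN.

35.2 kN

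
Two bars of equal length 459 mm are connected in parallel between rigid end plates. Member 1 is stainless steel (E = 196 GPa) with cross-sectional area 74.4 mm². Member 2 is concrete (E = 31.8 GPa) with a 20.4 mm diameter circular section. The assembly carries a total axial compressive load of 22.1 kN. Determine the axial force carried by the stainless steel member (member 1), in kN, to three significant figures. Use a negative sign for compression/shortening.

-12.9 kN

A_2 = 326.9 mm².
Equal strain + equilibrium ⇒ each member carries load in proportion to AE: A₁E₁ = 14580000 N, A₂E₂ = 10390000 N, ΣAE = 24980000 N.
F₁ = P·A₁E₁/ΣAE = -22100·14580000/24980000 = -12900 N.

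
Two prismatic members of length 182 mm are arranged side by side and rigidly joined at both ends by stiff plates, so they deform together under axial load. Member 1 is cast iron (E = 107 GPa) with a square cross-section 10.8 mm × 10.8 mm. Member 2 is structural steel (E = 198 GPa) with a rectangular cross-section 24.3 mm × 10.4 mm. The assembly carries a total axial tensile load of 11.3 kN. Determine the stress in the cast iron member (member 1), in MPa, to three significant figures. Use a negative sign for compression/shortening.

19.3 MPa

A_1 = 116.6 mm².
A_2 = 252.7 mm².
Equal strain + equilibrium ⇒ each member carries load in proportion to AE: A₁E₁ = 12480000 N, A₂E₂ = 50040000 N, ΣAE = 62520000 N.
σ₁ = P·E₁/ΣAE = 11300·107000/62520000 = 19.34 MPa.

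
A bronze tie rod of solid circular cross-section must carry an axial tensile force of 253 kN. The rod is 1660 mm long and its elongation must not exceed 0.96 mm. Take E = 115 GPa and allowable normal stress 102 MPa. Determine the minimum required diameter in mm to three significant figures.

69.6 mm

Required area A ≥ P/σ_allow = 253000/102 = 2480 mm².
For a solid circular section, d ≥ √(4A/π) = 56.2 mm.
Elongation limit: A ≥ PL/(Eδ_allow) = 253000·1660/(115000·0.96) = 3804 mm² ⇒ d ≥ 69.6 mm.
The elongation limit governs.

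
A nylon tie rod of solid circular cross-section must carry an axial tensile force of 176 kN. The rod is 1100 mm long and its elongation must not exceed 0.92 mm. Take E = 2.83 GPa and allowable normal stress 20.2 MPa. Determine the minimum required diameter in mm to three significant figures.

Required area A ≥ P/σ_allow = 176000/20.2 = 8713 mm².
For a solid circular section, d ≥ √(4A/π) = 105.3 mm.
Elongation limit: A ≥ PL/(Eδ_allow) = 176000·1100/(2830·0.92) = 74360 mm² ⇒ d ≥ 307.7 mm.
The elongation limit governs.

308 mm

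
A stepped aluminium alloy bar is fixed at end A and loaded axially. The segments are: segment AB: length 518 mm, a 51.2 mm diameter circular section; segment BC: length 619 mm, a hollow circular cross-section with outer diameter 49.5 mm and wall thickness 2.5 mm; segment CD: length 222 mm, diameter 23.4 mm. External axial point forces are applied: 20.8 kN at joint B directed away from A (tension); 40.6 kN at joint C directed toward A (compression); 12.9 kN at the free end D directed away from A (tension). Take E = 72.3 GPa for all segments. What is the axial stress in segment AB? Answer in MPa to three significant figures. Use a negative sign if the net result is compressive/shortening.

Internal axial forces (sectioning from the free end, tension +): N_CD = 12.9 kN, N_BC = -27.7 kN, N_AB = -6.9 kN.
A_AB = 2059 mm².
σ_AB = N_AB/A_AB = -6900/2059 = -3.351 MPa.

-3.35 MPa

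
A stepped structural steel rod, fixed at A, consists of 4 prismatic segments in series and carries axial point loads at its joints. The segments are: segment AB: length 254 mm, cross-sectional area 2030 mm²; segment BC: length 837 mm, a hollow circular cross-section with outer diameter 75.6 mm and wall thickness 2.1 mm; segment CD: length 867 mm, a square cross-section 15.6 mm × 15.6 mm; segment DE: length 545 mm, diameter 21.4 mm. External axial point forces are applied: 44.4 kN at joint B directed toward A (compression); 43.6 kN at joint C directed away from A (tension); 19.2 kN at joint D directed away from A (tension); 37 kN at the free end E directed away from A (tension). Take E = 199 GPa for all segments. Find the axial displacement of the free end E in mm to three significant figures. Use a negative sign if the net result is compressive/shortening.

Internal axial forces (sectioning from the free end, tension +): N_DE = 37 kN, N_CD = 56.2 kN, N_BC = 99.8 kN, N_AB = 55.4 kN.
A_BC = 484.9 mm².
A_CD = 243.4 mm².
A_DE = 359.7 mm².
δ_AB = 55400·254/(2030·199000) = 0.03483 mm
δ_BC = 99800·837/(484.9·199000) = 0.8657 mm
δ_CD = 56200·867/(243.4·199000) = 1.006 mm
δ_DE = 37000·545/(359.7·199000) = 0.2817 mm
δ = Σδ_i = 2.188 mm.

2.19 mm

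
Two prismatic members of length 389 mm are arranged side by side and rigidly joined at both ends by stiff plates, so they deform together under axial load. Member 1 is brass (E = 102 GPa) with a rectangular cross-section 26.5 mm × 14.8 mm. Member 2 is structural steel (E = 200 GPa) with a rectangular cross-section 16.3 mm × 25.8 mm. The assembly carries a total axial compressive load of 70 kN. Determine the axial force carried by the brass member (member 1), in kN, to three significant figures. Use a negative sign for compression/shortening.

-22.6 kN

A_1 = 392.2 mm².
A_2 = 420.5 mm².
Equal strain + equilibrium ⇒ each member carries load in proportion to AE: A₁E₁ = 40000000 N, A₂E₂ = 84110000 N, ΣAE = 124100000 N.
F₁ = P·A₁E₁/ΣAE = -70000·40000000/124100000 = -22560 N.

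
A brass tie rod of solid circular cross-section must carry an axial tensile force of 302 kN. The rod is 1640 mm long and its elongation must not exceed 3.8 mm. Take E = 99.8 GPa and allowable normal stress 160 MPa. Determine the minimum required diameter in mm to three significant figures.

49.0 mm

Required area A ≥ P/σ_allow = 302000/160 = 1888 mm².
For a solid circular section, d ≥ √(4A/π) = 49.02 mm.
Elongation limit: A ≥ PL/(Eδ_allow) = 302000·1640/(99800·3.8) = 1306 mm² ⇒ d ≥ 40.78 mm.
The stress limit governs.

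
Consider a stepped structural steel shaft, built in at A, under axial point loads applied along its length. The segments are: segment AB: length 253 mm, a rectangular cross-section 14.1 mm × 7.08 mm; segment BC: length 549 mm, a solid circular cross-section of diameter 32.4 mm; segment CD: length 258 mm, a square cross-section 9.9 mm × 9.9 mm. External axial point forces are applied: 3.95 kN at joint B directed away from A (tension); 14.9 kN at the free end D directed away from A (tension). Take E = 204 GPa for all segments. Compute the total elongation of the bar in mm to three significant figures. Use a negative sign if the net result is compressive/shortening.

0.475 mm

Internal axial forces (sectioning from the free end, tension +): N_CD = 14.9 kN, N_BC = 14.9 kN, N_AB = 18.85 kN.
A_AB = 99.83 mm².
A_BC = 824.5 mm².
A_CD = 98.01 mm².
δ_AB = 18850·253/(99.83·204000) = 0.2342 mm
δ_BC = 14900·549/(824.5·204000) = 0.04863 mm
δ_CD = 14900·258/(98.01·204000) = 0.1923 mm
δ = Σδ_i = 0.4751 mm.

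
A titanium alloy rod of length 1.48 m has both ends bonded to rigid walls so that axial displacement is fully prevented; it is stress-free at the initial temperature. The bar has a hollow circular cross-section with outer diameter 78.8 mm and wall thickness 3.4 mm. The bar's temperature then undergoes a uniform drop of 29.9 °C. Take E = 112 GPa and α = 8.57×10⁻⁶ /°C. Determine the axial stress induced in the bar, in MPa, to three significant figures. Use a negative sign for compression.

Free thermal expansion αLΔT = 8.57e-6 · 1480 · -29.9 = -0.3792 mm.
The walls impose strain ε = −(-0.3792)/1480 = 2.5624e-04; σ = Eε = 112000 · 2.5624e-04 = 28.7 MPa.

28.7 MPa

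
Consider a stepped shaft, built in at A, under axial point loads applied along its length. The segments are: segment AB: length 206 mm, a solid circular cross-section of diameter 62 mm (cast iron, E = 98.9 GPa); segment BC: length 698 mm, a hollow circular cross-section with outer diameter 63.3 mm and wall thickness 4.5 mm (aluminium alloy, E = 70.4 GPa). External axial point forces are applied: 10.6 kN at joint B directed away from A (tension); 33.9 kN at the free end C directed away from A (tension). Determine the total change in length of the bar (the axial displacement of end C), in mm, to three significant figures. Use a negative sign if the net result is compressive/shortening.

Internal axial forces (sectioning from the free end, tension +): N_BC = 33.9 kN, N_AB = 44.5 kN.
A_AB = 3019 mm².
A_BC = 831.3 mm².
δ_AB = 44500·206/(3019·98900) = 0.0307 mm
δ_BC = 33900·698/(831.3·70400) = 0.4043 mm
δ = Σδ_i = 0.435 mm.

0.435 mm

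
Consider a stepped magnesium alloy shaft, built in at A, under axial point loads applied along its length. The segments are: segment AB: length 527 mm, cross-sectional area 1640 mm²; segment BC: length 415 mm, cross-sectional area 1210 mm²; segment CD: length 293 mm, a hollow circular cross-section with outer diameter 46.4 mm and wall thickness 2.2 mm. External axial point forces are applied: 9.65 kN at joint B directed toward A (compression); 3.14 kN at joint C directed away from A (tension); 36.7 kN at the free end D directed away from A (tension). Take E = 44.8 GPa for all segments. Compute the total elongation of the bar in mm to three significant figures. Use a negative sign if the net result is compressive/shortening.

Internal axial forces (sectioning from the free end, tension +): N_CD = 36.7 kN, N_BC = 39.84 kN, N_AB = 30.19 kN.
A_CD = 305.5 mm².
δ_AB = 30190·527/(1640·44800) = 0.2165 mm
δ_BC = 39840·415/(1210·44800) = 0.305 mm
δ_CD = 36700·293/(305.5·44800) = 0.7857 mm
δ = Σδ_i = 1.307 mm.

1.31 mm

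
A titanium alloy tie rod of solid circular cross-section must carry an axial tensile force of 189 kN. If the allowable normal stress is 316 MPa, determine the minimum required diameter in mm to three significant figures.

27.6 mm

Required area A ≥ P/σ_allow = 189000/316 = 598.1 mm².
For a solid circular section, d ≥ √(4A/π) = 27.6 mm.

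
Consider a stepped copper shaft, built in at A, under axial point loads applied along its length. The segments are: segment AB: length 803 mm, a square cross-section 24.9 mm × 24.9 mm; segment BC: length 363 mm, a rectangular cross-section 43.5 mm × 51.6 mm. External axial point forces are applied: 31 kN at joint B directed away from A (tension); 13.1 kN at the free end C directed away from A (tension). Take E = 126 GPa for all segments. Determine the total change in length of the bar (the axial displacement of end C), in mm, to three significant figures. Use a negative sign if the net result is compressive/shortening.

0.470 mm

Internal axial forces (sectioning from the free end, tension +): N_BC = 13.1 kN, N_AB = 44.1 kN.
A_AB = 620 mm².
A_BC = 2245 mm².
δ_AB = 44100·803/(620·126000) = 0.4533 mm
δ_BC = 13100·363/(2245·126000) = 0.01681 mm
δ = Σδ_i = 0.4701 mm.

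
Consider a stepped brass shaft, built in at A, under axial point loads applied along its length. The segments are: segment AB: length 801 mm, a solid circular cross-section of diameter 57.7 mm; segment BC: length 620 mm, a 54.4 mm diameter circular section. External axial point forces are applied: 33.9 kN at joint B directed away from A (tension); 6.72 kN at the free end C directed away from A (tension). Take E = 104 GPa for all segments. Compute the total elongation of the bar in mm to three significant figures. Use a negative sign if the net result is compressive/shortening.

Internal axial forces (sectioning from the free end, tension +): N_BC = 6.72 kN, N_AB = 40.62 kN.
A_AB = 2615 mm².
A_BC = 2324 mm².
δ_AB = 40620·801/(2615·104000) = 0.1196 mm
δ_BC = 6720·620/(2324·104000) = 0.01724 mm
δ = Σδ_i = 0.1369 mm.

0.137 mm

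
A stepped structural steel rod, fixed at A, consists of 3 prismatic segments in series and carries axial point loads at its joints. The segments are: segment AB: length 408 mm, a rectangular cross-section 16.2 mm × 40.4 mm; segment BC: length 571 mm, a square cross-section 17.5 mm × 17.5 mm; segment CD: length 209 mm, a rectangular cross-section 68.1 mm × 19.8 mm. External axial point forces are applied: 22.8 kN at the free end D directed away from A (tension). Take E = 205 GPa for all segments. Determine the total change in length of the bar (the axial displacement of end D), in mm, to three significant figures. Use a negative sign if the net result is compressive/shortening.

0.294 mm

Internal axial forces (sectioning from the free end, tension +): N_CD = 22.8 kN, N_BC = 22.8 kN, N_AB = 22.8 kN.
A_AB = 654.5 mm².
A_BC = 306.2 mm².
A_CD = 1348 mm².
δ_AB = 22800·408/(654.5·205000) = 0.06933 mm
δ_BC = 22800·571/(306.2·205000) = 0.2074 mm
δ_CD = 22800·209/(1348·205000) = 0.01724 mm
δ = Σδ_i = 0.2939 mm.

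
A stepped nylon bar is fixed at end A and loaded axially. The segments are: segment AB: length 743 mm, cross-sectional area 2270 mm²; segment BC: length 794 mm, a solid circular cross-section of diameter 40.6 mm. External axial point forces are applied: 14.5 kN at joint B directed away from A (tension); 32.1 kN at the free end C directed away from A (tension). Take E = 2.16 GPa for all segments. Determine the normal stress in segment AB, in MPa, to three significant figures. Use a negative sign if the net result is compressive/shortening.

20.5 MPa

Internal axial forces (sectioning from the free end, tension +): N_BC = 32.1 kN, N_AB = 46.6 kN.
σ_AB = N_AB/A_AB = 46600/2270 = 20.53 MPa.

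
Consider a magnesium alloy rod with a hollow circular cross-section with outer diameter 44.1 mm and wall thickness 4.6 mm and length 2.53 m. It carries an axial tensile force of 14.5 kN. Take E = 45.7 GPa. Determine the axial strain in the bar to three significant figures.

A = 570.8 mm².
σ = N/A = 25.4 MPa; ε = σ/E = 25.4/45700 = 5.558e-04.

5.56e-04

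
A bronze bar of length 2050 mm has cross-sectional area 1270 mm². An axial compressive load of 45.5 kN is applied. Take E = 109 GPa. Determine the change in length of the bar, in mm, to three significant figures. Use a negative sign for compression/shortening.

δ_mech = NL/(AE) = -45500·2050/(1270·109000) = -0.6738 mm.

-0.674 mm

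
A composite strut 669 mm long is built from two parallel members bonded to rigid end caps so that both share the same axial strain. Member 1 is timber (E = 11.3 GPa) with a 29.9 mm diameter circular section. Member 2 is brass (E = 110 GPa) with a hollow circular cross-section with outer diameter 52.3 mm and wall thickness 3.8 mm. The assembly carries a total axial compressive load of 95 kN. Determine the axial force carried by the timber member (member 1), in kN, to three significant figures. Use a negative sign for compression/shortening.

-10.5 kN

A_1 = 702.2 mm².
A_2 = 579 mm².
Equal strain + equilibrium ⇒ each member carries load in proportion to AE: A₁E₁ = 7934000 N, A₂E₂ = 63690000 N, ΣAE = 71620000 N.
F₁ = P·A₁E₁/ΣAE = -95000·7934000/71620000 = -10520 N.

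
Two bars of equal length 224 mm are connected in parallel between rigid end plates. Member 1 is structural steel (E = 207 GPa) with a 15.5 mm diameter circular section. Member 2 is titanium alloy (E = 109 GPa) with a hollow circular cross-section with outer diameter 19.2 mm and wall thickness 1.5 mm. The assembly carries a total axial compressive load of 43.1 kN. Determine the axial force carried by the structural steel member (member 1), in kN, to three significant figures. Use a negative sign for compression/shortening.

A_1 = 188.7 mm².
A_2 = 83.41 mm².
Equal strain + equilibrium ⇒ each member carries load in proportion to AE: A₁E₁ = 39060000 N, A₂E₂ = 9092000 N, ΣAE = 48150000 N.
F₁ = P·A₁E₁/ΣAE = -43100·39060000/48150000 = -34960 N.

-35.0 kN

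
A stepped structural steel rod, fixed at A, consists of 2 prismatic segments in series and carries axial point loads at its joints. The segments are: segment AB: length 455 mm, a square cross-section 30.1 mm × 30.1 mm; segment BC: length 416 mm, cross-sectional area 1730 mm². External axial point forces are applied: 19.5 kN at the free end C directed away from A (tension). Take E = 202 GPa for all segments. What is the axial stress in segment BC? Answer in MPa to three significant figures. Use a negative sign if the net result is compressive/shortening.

11.3 MPa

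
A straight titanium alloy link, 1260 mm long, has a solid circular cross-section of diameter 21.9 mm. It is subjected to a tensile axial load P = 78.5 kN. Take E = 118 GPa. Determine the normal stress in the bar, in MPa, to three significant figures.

208 MPa

A = 376.7 mm².
σ = N/A = 78500/376.7 = 208.4 MPa.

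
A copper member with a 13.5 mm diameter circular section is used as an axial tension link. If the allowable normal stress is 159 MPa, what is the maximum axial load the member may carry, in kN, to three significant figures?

A = 143.1 mm².
P_max = σ_allow · A = 159 · 143.1 = 22760 N = 22.76 kN.

22.8 kN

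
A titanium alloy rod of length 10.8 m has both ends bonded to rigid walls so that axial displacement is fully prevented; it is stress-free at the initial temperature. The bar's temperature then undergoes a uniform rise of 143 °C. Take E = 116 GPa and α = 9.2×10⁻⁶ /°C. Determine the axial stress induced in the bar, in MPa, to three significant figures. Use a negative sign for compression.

-153 MPa

Free thermal expansion αLΔT = 9.2e-6 · 10800 · 143 = 14.21 mm.
The walls impose strain ε = −(14.21)/10800 = -1.3156e-03; σ = Eε = 116000 · -1.3156e-03 = -152.6 MPa.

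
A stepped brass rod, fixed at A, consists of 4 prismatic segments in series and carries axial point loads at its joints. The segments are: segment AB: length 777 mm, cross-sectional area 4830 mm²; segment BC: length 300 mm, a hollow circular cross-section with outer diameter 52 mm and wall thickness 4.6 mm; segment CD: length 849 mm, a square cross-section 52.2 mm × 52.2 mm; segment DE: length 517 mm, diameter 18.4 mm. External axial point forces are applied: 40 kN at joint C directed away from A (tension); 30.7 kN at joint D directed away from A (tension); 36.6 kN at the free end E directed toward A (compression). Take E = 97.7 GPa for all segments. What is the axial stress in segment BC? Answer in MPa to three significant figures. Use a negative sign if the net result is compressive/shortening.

49.8 MPa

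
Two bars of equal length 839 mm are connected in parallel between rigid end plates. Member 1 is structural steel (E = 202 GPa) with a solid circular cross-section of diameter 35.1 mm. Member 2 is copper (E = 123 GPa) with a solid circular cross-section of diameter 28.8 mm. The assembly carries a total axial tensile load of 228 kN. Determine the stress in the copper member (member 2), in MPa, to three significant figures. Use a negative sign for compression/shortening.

102 MPa

A_1 = 967.6 mm².
A_2 = 651.4 mm².
Equal strain + equilibrium ⇒ each member carries load in proportion to AE: A₁E₁ = 195500000 N, A₂E₂ = 80130000 N, ΣAE = 275600000 N.
σ₂ = P·E₂/ΣAE = 228000·123000/275600000 = 101.8 MPa.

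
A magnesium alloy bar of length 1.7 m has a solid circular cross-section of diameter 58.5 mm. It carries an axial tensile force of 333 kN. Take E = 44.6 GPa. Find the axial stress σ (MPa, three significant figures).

A = 2688 mm².
σ = N/A = 333000/2688 = 123.9 MPa.

124 MPa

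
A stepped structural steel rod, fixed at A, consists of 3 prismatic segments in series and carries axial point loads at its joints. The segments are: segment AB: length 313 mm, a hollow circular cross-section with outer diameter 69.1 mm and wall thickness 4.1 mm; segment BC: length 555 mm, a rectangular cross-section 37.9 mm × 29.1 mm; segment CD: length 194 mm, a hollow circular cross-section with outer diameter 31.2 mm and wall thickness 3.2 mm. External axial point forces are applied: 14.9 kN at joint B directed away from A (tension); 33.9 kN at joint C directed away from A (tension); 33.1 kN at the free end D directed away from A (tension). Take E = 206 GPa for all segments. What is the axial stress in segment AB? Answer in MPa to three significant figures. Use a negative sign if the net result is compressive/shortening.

Internal axial forces (sectioning from the free end, tension +): N_CD = 33.1 kN, N_BC = 67 kN, N_AB = 81.9 kN.
A_AB = 837.2 mm².
σ_AB = N_AB/A_AB = 81900/837.2 = 97.82 MPa.

97.8 MPa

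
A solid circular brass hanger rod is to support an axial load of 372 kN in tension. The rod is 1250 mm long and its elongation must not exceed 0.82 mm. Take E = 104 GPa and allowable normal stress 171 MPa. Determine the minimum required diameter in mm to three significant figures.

83.3 mm

Required area A ≥ P/σ_allow = 372000/171 = 2175 mm².
For a solid circular section, d ≥ √(4A/π) = 52.63 mm.
Elongation limit: A ≥ PL/(Eδ_allow) = 372000·1250/(104000·0.82) = 5453 mm² ⇒ d ≥ 83.32 mm.
The elongation limit governs.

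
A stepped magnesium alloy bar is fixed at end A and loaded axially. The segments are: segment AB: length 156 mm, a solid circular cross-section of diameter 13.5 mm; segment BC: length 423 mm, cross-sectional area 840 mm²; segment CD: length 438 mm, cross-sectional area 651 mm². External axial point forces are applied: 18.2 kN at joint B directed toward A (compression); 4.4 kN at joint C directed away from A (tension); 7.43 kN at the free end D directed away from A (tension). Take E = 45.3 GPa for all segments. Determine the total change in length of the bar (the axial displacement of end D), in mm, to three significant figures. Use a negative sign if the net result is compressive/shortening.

Internal axial forces (sectioning from the free end, tension +): N_CD = 7.43 kN, N_BC = 11.83 kN, N_AB = -6.37 kN.
A_AB = 143.1 mm².
δ_AB = -6370·156/(143.1·45300) = -0.1533 mm
δ_BC = 11830·423/(840·45300) = 0.1315 mm
δ_CD = 7430·438/(651·45300) = 0.1104 mm
δ = Σδ_i = 0.08861 mm.

0.0886 mm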